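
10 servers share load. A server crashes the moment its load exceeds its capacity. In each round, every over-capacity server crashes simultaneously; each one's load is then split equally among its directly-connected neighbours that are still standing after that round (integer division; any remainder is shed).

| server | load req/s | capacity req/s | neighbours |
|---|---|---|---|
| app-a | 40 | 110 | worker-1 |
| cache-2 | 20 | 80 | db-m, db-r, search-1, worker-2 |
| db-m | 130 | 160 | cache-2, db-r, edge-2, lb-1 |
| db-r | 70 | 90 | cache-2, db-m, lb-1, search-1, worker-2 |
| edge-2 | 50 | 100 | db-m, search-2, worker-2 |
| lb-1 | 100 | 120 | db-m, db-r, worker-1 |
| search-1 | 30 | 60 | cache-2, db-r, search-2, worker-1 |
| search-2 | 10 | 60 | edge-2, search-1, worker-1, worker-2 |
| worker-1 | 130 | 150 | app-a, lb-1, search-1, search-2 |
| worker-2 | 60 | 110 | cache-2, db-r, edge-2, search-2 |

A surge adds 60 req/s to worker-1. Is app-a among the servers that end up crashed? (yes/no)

no

Round 1 — worker-1 at 190 > 150. worker-1 crashes.
  worker-1 sheds 190 req/s to app-a, lb-1, search-1, search-2: 47 each (2 lost).
    app-a: 40+47 = 87 ≤ 110
    lb-1: 100+47 = 147 > 120
    search-1: 30+47 = 77 > 60
    search-2: 10+47 = 57 ≤ 60
Round 2 — lb-1, search-1 crash.
  lb-1 sheds 147 req/s to db-m, db-r: 73 each (1 lost).
    db-m: 130+73 = 203 > 160
    db-r: 70+73 = 143 > 90
  search-1 sheds 77 req/s to cache-2, db-r, search-2: 25 each (2 lost).
    cache-2: 20+25 = 45 ≤ 80
    db-r: 143+25 = 168 > 90
    search-2: 57+25 = 82 > 60
Round 3 — db-m, db-r, search-2 crash.
  db-m sheds 203 req/s to cache-2, edge-2: 101 each (1 lost).
    cache-2: 45+101 = 146 > 80
    edge-2: 50+101 = 151 > 100
  db-r sheds 168 req/s to cache-2, worker-2: 84 each.
    cache-2: 146+84 = 230 > 80
    worker-2: 60+84 = 144 > 110
  search-2 sheds 82 req/s to edge-2, worker-2: 41 each.
    edge-2: 151+41 = 192 > 100
    worker-2: 144+41 = 185 > 110
Round 4 — cache-2, edge-2, worker-2 crash.
  cache-2 sheds 230 req/s: no online neighbours, lost.
  edge-2 sheds 192 req/s: no online neighbours, lost.
  worker-2 sheds 185 req/s: no online neighbours, lost.
No further crashes.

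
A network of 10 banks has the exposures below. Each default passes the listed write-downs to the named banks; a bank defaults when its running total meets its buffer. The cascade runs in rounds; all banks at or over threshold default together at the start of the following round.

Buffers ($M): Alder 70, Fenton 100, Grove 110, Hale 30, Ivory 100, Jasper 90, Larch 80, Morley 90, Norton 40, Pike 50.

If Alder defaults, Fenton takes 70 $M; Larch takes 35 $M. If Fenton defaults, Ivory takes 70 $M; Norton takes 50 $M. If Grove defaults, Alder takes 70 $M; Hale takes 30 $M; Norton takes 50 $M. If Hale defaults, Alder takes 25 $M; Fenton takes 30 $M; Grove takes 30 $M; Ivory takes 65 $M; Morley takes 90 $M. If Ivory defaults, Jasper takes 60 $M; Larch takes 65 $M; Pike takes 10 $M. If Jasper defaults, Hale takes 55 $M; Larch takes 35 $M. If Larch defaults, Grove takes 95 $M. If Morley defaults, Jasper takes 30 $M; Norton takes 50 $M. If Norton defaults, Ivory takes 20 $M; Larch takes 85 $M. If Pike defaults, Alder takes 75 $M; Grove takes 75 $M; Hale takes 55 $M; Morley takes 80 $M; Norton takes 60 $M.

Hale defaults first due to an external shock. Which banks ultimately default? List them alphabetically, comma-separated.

Alder, Fenton, Grove, Hale, Ivory, Jasper, Larch, Morley, Norton

Round 1 — Hale defaults (initial).
  Alder: +25 → 25 < 70
  Fenton: +30 → 30 < 100
  Grove: +30 → 30 < 110
  Ivory: +65 → 65 < 100
  Morley: +90 → 90 ≥ 90
Round 2 — Morley defaults.
  Jasper: +30 → 30 < 90
  Norton: +50 → 50 ≥ 40
Round 3 — Norton defaults.
  Ivory: +20 → 85 < 100
  Larch: +85 → 85 ≥ 80
Round 4 — Larch defaults.
  Grove: +95 → 125 ≥ 110
Round 5 — Grove defaults.
  Alder: +70 → 95 ≥ 70
Round 6 — Alder defaults.
  Fenton: +70 → 100 ≥ 100
Round 7 — Fenton defaults.
  Ivory: +70 → 155 ≥ 100
Round 8 — Ivory defaults.
  Jasper: +60 → 90 ≥ 90
  Pike: +10 → 10 < 50
Round 9 — Jasper defaults.
No further defaults.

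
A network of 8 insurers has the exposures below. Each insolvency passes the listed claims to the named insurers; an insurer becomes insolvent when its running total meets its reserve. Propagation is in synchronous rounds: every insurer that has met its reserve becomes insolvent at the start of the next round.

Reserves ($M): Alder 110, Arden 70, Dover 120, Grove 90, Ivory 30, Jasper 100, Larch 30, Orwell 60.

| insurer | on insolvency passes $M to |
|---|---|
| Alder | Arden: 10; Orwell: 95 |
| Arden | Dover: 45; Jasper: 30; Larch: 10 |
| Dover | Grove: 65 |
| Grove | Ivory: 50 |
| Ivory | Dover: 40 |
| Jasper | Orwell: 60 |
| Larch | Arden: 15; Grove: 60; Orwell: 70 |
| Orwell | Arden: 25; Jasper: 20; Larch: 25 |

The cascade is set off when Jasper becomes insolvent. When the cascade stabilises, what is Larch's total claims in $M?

25

Round 1 — Jasper becomes insolvent (initial).
  Orwell: +60 → 60 ≥ 60
Round 2 — Orwell becomes insolvent.
  Arden: +25 → 25 < 70
  Larch: +25 → 25 < 30
No further insolvencies.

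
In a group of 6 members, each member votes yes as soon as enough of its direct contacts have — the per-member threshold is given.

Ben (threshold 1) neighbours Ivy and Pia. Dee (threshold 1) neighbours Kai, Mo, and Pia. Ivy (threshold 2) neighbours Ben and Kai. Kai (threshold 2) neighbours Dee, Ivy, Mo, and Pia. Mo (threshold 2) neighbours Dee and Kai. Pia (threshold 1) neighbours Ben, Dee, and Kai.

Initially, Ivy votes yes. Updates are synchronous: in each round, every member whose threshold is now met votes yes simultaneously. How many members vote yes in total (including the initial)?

Round 1 — Ivy votes yes (initial).
Round 2 — checking thresholds:
  Ben: 1 of 2 neighbours ≥ 1, votes yes.
  Kai: 1 of 4 neighbours < 2, holds.
Round 3 — checking thresholds:
  Kai: 1 of 4 neighbours < 2, holds.
  Pia: 1 of 3 neighbours ≥ 1, votes yes.
Round 4 — checking thresholds:
  Dee: 1 of 3 neighbours ≥ 1, votes yes.
  Kai: 2 of 4 neighbours ≥ 2, votes yes.
Round 5 — checking thresholds:
  Mo: 2 of 2 neighbours ≥ 2, votes yes.
Round 6 — no new yes votes; cascade stops.

6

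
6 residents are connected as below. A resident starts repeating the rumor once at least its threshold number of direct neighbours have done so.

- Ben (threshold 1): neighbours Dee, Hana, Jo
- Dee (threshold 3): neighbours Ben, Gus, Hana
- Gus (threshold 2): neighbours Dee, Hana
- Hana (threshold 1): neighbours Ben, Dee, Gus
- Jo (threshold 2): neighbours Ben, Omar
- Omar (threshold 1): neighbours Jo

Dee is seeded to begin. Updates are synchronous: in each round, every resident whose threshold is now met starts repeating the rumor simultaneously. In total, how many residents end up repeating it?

4

Round 1 — Dee starts repeating the rumor (initial).
Round 2 — checking thresholds:
  Ben: 1 of 3 neighbours ≥ 1, starts repeating the rumor.
  Gus: 1 of 2 neighbours < 2, below threshold.
  Hana: 1 of 3 neighbours ≥ 1, starts repeating the rumor.
Round 3 — checking thresholds:
  Gus: 2 of 2 neighbours ≥ 2, starts repeating the rumor.
  Jo: 1 of 2 neighbours < 2, below threshold.
Round 4 — no new spreads; cascade stops.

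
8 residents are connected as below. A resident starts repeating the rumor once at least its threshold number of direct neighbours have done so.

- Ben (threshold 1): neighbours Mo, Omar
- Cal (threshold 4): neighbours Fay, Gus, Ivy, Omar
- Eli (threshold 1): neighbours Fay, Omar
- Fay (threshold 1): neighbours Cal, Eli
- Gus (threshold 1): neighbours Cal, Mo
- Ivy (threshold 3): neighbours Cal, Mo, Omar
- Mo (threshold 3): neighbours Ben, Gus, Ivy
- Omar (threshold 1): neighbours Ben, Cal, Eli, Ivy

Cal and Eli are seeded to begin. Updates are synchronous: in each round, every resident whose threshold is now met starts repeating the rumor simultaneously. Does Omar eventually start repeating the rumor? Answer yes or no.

yes

Round 1 — Cal, Eli start repeating the rumor (initial).
Round 2 — checking thresholds:
  Fay: 2 of 2 neighbours ≥ 1, starts repeating the rumor.
  Gus: 1 of 2 neighbours ≥ 1, starts repeating the rumor.
  Ivy: 1 of 3 neighbours < 3, below threshold.
  Omar: 2 of 4 neighbours ≥ 1, starts repeating the rumor.
Round 3 — checking thresholds:
  Ben: 1 of 2 neighbours ≥ 1, starts repeating the rumor.
  Ivy: 2 of 3 neighbours < 3, below threshold.
  Mo: 1 of 3 neighbours < 3, below threshold.
Round 4 — no new spreads; cascade stops.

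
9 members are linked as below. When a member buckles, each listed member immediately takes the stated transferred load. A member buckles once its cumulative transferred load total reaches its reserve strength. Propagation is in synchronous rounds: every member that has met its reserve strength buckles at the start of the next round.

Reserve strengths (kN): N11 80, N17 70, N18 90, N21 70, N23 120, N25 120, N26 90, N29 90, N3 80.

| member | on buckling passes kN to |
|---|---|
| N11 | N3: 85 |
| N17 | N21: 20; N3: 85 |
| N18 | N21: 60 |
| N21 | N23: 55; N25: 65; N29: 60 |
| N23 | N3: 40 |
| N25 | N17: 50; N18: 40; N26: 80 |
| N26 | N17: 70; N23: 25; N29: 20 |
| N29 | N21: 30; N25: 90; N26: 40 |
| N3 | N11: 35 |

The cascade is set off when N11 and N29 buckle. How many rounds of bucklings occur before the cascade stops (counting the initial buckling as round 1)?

2

Round 1 — N11, N29 buckle (initial).
  N21: +30 → 30 < 70
  N25: +90 → 90 < 120
  N26: +40 → 40 < 90
  N3: +85 → 85 ≥ 80
Round 2 — N3 buckles.
No further bucklings.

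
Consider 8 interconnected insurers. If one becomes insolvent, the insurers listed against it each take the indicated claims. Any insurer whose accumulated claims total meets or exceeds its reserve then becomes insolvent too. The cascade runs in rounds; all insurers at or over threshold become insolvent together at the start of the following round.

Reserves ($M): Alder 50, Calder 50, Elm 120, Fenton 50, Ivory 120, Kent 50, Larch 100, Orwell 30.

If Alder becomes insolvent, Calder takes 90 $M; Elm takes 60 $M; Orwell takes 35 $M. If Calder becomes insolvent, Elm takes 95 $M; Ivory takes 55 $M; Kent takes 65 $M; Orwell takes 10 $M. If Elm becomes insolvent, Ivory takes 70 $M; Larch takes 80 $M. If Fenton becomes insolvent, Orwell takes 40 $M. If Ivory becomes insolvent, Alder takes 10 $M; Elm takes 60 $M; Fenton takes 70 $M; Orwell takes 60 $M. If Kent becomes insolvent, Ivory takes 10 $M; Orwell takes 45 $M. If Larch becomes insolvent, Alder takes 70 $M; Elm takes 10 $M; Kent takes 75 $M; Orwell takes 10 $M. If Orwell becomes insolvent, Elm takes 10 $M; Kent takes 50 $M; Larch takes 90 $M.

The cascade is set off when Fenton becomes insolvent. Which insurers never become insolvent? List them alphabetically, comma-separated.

Alder, Calder, Elm, Ivory, Larch

Round 1 — Fenton becomes insolvent (initial).
  Orwell: +40 → 40 ≥ 30
Round 2 — Orwell becomes insolvent.
  Elm: +10 → 10 < 120
  Kent: +50 → 50 ≥ 50
  Larch: +90 → 90 < 100
Round 3 — Kent becomes insolvent.
  Ivory: +10 → 10 < 120
No further insolvencies.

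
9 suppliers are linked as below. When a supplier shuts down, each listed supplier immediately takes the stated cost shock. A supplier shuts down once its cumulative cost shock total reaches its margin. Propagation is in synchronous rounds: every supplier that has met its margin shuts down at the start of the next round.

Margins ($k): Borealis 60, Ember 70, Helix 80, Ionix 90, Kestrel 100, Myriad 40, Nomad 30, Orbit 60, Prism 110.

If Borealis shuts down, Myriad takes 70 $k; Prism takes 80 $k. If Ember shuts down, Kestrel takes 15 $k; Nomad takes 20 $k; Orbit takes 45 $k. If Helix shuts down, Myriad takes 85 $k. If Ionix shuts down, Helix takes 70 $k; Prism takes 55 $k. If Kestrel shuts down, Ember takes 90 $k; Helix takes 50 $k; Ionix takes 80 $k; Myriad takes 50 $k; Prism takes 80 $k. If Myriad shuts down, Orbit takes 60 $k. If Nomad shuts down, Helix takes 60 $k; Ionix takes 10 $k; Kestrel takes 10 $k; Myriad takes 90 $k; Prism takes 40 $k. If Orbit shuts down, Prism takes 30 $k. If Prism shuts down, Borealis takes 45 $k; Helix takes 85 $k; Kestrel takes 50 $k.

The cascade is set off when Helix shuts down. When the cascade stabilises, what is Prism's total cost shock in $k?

Round 1 — Helix shuts down (initial).
  Myriad: +85 → 85 ≥ 40
Round 2 — Myriad shuts down.
  Orbit: +60 → 60 ≥ 60
Round 3 — Orbit shuts down.
  Prism: +30 → 30 < 110
No further shutdowns.

30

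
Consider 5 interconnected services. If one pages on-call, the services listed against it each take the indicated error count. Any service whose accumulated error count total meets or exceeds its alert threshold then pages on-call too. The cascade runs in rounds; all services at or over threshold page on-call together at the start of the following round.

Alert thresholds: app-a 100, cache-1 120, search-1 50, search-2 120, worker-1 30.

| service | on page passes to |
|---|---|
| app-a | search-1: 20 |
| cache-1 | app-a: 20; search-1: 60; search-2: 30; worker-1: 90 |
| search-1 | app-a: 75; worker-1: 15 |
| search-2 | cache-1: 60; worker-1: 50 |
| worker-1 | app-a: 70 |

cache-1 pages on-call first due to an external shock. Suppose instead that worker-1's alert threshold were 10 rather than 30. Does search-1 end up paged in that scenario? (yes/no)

yes

With worker-1's alert threshold at 10:
Round 1 — cache-1 pages on-call (initial).
  app-a: +20 → 20 < 100
  search-1: +60 → 60 ≥ 50
  search-2: +30 → 30 < 120
  worker-1: +90 → 90 ≥ 10
Round 2 — search-1, worker-1 page on-call.
  app-a: +75+70 → 165 ≥ 100
Round 3 — app-a pages on-call.
No further pages.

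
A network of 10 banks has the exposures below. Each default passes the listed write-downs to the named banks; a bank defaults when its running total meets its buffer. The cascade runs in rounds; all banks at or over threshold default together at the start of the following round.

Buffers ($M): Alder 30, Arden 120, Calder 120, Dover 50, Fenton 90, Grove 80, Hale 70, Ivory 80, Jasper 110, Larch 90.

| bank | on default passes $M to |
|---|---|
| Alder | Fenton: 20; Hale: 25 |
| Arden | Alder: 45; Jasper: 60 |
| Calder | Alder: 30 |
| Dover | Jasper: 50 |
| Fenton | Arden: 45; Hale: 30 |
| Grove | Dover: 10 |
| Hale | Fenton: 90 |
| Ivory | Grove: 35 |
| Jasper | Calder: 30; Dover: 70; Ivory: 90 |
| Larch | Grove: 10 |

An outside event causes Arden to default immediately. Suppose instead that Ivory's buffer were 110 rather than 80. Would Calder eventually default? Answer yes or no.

With Ivory's buffer at 110:
Round 1 — Arden defaults (initial).
  Alder: +45 → 45 ≥ 30
  Jasper: +60 → 60 < 110
Round 2 — Alder defaults.
  Fenton: +20 → 20 < 90
  Hale: +25 → 25 < 70
No further defaults.

no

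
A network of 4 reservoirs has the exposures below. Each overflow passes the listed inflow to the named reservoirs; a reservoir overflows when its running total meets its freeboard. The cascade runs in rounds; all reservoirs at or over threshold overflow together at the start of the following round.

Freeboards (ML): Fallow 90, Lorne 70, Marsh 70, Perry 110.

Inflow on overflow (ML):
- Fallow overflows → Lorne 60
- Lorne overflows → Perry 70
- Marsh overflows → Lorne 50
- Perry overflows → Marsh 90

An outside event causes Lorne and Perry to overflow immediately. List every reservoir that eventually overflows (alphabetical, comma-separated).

Round 1 — Lorne, Perry overflow (initial).
  Marsh: +90 → 90 ≥ 70
Round 2 — Marsh overflows.
No further overflows.

Lorne, Marsh, Perry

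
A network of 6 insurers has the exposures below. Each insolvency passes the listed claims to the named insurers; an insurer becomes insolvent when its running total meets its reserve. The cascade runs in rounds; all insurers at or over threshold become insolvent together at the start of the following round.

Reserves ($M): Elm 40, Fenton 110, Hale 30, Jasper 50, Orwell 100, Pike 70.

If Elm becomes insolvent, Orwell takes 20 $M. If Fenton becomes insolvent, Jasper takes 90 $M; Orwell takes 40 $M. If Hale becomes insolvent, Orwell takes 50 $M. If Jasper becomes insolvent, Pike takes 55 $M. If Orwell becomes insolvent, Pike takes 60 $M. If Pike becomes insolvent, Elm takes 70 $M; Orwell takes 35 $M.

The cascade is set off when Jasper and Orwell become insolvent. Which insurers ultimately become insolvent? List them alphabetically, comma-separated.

Elm, Jasper, Orwell, Pike

Round 1 — Jasper, Orwell become insolvent (initial).
  Pike: +55+60 → 115 ≥ 70
Round 2 — Pike becomes insolvent.
  Elm: +70 → 70 ≥ 40
Round 3 — Elm becomes insolvent.
No further insolvencies.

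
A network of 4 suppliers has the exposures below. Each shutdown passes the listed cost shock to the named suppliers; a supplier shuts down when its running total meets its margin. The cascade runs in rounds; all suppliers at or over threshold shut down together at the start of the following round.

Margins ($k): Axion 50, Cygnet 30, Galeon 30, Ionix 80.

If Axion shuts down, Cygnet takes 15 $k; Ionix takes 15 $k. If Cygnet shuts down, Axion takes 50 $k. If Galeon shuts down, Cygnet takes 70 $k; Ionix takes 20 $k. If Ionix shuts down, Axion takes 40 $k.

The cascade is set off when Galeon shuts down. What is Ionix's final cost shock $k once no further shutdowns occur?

35

Round 1 — Galeon shuts down (initial).
  Cygnet: +70 → 70 ≥ 30
  Ionix: +20 → 20 < 80
Round 2 — Cygnet shuts down.
  Axion: +50 → 50 ≥ 50
Round 3 — Axion shuts down.
  Ionix: +15 → 35 < 80
No further shutdowns.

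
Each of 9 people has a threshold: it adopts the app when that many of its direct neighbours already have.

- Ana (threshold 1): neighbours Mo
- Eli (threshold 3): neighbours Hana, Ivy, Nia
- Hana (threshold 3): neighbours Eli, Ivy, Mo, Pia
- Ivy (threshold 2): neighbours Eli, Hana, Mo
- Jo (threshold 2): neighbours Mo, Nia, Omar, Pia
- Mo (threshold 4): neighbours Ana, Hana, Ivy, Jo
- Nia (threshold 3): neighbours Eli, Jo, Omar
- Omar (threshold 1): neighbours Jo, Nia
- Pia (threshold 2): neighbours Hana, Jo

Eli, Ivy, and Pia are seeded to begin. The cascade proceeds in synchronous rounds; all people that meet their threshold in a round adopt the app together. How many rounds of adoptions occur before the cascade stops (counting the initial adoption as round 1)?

Round 1 — Eli, Ivy, Pia adopt the app (initial).
Round 2 — checking thresholds:
  Hana: 3 of 4 neighbours ≥ 3, adopts the app.
  Jo: 1 of 4 neighbours < 2, below threshold.
  Mo: 1 of 4 neighbours < 4, below threshold.
  Nia: 1 of 3 neighbours < 3, below threshold.
Round 3 — no new adoptions; cascade stops.

2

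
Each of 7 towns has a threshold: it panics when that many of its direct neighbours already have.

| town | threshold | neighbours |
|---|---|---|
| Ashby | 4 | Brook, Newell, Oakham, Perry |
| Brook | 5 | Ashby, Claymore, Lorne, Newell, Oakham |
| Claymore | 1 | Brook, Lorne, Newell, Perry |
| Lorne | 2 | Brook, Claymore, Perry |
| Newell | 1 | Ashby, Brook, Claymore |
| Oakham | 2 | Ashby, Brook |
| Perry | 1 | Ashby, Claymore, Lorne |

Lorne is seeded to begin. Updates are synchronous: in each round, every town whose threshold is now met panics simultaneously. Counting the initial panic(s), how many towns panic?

Round 1 — Lorne panics (initial).
Round 2 — checking thresholds:
  Brook: 1 of 5 neighbours < 5, below threshold.
  Claymore: 1 of 4 neighbours ≥ 1, panics.
  Perry: 1 of 3 neighbours ≥ 1, panics.
Round 3 — checking thresholds:
  Ashby: 1 of 4 neighbours < 4, below threshold.
  Brook: 2 of 5 neighbours < 5, below threshold.
  Newell: 1 of 3 neighbours ≥ 1, panics.
Round 4 — no new panics; cascade stops.

4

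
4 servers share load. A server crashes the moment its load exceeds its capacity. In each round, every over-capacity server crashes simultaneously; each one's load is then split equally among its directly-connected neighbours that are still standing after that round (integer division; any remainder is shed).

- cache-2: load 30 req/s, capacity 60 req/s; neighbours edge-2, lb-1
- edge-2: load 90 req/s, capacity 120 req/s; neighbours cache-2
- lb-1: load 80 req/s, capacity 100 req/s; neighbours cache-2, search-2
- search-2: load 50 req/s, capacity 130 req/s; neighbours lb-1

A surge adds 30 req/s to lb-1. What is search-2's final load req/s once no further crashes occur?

105

Round 1 — lb-1 at 110 > 100. lb-1 crashes.
  lb-1 sheds 110 req/s to cache-2, search-2: 55 each.
    cache-2: 30+55 = 85 > 60
    search-2: 50+55 = 105 ≤ 130
Round 2 — cache-2 crashes.
  cache-2 sheds 85 req/s to edge-2: 85 each.
    edge-2: 90+85 = 175 > 120
Round 3 — edge-2 crashes.
  edge-2 sheds 175 req/s: no online neighbours, lost.
No further crashes.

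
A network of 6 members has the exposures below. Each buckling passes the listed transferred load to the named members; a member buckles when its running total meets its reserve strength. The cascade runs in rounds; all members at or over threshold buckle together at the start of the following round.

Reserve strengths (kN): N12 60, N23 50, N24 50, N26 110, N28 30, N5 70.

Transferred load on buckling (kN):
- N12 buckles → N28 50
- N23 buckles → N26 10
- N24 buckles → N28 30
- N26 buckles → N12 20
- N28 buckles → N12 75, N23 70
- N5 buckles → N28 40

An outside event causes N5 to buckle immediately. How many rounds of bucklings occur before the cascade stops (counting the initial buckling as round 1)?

3

Round 1 — N5 buckles (initial).
  N28: +40 → 40 ≥ 30
Round 2 — N28 buckles.
  N12: +75 → 75 ≥ 60
  N23: +70 → 70 ≥ 50
Round 3 — N12, N23 buckle.
  N26: +10 → 10 < 110
No further bucklings.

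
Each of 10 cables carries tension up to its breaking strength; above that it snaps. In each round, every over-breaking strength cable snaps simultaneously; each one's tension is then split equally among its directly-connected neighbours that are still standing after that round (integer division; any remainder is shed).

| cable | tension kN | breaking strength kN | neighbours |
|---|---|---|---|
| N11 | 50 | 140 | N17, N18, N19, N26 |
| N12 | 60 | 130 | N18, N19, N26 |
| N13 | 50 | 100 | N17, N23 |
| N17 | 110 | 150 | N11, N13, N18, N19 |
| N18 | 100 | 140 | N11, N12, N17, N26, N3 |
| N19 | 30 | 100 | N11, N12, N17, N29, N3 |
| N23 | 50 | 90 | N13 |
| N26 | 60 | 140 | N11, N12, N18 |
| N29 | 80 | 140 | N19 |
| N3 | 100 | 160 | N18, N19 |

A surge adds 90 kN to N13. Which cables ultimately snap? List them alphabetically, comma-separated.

N11, N12, N13, N17, N18, N19, N23, N26, N3

Round 1 — N13 at 140 > 100. N13 snaps.
  N13 sheds 140 kN to N17, N23: 70 each.
    N17: 110+70 = 180 > 150
    N23: 50+70 = 120 > 90
Round 2 — N17, N23 snap.
  N17 sheds 180 kN to N11, N18, N19: 60 each.
    N11: 50+60 = 110 ≤ 140
    N18: 100+60 = 160 > 140
    N19: 30+60 = 90 ≤ 100
  N23 sheds 120 kN: no online neighbours, lost.
Round 3 — N18 snaps.
  N18 sheds 160 kN to N11, N12, N26, N3: 40 each.
    N11: 110+40 = 150 > 140
    N12: 60+40 = 100 ≤ 130
    N26: 60+40 = 100 ≤ 140
    N3: 100+40 = 140 ≤ 160
Round 4 — N11 snaps.
  N11 sheds 150 kN to N19, N26: 75 each.
    N19: 90+75 = 165 > 100
    N26: 100+75 = 175 > 140
Round 5 — N19, N26 snap.
  N19 sheds 165 kN to N12, N29, N3: 55 each.
    N12: 100+55 = 155 > 130
    N29: 80+55 = 135 ≤ 140
    N3: 140+55 = 195 > 160
  N26 sheds 175 kN to N12: 175 each.
    N12: 155+175 = 330 > 130
Round 6 — N12, N3 snap.
  N12 sheds 330 kN: no online neighbours, lost.
  N3 sheds 195 kN: no online neighbours, lost.
No further breaks.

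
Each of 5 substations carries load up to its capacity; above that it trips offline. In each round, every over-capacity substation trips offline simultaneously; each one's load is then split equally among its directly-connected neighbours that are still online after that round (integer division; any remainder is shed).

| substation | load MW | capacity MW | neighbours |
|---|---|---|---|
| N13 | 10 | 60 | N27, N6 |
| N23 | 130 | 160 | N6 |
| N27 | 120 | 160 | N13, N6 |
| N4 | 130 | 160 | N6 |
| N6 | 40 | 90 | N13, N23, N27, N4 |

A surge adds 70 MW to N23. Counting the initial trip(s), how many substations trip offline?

5

Round 1 — N23 at 200 > 160. N23 trips offline.
  N23 sheds 200 MW to N6: 200 each.
    N6: 40+200 = 240 > 90
Round 2 — N6 trips offline.
  N6 sheds 240 MW to N13, N27, N4: 80 each.
    N13: 10+80 = 90 > 60
    N27: 120+80 = 200 > 160
    N4: 130+80 = 210 > 160
Round 3 — N13, N27, N4 trip offline.
  N13 sheds 90 MW: no online neighbours, lost.
  N27 sheds 200 MW: no online neighbours, lost.
  N4 sheds 210 MW: no online neighbours, lost.
No further trips.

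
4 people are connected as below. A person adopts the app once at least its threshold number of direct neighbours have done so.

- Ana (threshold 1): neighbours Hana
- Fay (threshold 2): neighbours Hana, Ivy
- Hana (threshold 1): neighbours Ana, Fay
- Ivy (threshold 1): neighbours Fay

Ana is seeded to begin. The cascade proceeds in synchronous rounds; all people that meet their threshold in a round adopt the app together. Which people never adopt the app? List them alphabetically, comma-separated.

Round 1 — Ana adopts the app (initial).
Round 2 — checking thresholds:
  Hana: 1 of 2 neighbours ≥ 1, adopts the app.
Round 3 — no new adoptions; cascade stops.

Fay, Ivy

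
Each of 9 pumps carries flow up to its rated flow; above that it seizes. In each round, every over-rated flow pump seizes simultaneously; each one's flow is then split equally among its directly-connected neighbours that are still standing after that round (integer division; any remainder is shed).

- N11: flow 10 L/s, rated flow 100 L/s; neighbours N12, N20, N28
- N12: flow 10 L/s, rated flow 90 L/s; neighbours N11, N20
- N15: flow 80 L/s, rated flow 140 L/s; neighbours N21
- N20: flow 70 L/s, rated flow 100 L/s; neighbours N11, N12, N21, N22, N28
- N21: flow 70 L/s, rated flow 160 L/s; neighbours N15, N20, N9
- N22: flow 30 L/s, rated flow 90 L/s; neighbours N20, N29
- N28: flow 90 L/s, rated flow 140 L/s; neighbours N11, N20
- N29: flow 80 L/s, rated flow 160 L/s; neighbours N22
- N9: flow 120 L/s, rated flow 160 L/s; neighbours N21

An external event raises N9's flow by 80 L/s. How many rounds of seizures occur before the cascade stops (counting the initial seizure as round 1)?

6

Round 1 — N9 at 200 > 160. N9 seizes.
  N9 sheds 200 L/s to N21: 200 each.
    N21: 70+200 = 270 > 160
Round 2 — N21 seizes.
  N21 sheds 270 L/s to N15, N20: 135 each.
    N15: 80+135 = 215 > 140
    N20: 70+135 = 205 > 100
Round 3 — N15, N20 seize.
  N15 sheds 215 L/s: no online neighbours, lost.
  N20 sheds 205 L/s to N11, N12, N22, N28: 51 each (1 lost).
    N11: 10+51 = 61 ≤ 100
    N12: 10+51 = 61 ≤ 90
    N22: 30+51 = 81 ≤ 90
    N28: 90+51 = 141 > 140
Round 4 — N28 seizes.
  N28 sheds 141 L/s to N11: 141 each.
    N11: 61+141 = 202 > 100
Round 5 — N11 seizes.
  N11 sheds 202 L/s to N12: 202 each.
    N12: 61+202 = 263 > 90
Round 6 — N12 seizes.
  N12 sheds 263 L/s: no online neighbours, lost.
No further seizures.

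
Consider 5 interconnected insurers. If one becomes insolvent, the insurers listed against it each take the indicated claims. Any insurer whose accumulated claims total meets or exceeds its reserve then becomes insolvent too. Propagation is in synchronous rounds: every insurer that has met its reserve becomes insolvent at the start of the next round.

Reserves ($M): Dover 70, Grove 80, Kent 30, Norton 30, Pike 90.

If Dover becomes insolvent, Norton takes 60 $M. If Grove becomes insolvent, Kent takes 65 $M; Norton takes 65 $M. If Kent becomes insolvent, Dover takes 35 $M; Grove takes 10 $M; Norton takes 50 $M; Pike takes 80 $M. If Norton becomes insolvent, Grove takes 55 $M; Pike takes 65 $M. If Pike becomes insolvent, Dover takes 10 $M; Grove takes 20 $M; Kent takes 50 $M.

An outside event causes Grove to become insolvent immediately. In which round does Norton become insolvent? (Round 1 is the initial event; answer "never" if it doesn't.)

Round 1 — Grove becomes insolvent (initial).
  Kent: +65 → 65 ≥ 30
  Norton: +65 → 65 ≥ 30
Round 2 — Kent, Norton become insolvent.
  Dover: +35 → 35 < 70
  Pike: +80+65 → 145 ≥ 90
Round 3 — Pike becomes insolvent.
  Dover: +10 → 45 < 70
No further insolvencies.

2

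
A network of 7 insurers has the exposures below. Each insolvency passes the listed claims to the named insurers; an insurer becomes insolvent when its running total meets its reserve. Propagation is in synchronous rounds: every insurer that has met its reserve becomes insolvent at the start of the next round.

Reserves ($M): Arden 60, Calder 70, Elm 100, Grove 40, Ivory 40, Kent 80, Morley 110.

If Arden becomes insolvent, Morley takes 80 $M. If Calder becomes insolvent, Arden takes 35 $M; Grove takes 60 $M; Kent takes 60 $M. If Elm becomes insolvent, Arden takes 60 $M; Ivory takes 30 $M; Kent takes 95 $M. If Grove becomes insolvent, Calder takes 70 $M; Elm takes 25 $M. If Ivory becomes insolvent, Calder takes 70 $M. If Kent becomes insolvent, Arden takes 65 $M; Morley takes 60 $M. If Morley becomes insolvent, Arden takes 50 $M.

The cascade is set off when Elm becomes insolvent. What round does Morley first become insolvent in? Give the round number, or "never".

Round 1 — Elm becomes insolvent (initial).
  Arden: +60 → 60 ≥ 60
  Ivory: +30 → 30 < 40
  Kent: +95 → 95 ≥ 80
Round 2 — Arden, Kent become insolvent.
  Morley: +80+60 → 140 ≥ 110
Round 3 — Morley becomes insolvent.
No further insolvencies.

3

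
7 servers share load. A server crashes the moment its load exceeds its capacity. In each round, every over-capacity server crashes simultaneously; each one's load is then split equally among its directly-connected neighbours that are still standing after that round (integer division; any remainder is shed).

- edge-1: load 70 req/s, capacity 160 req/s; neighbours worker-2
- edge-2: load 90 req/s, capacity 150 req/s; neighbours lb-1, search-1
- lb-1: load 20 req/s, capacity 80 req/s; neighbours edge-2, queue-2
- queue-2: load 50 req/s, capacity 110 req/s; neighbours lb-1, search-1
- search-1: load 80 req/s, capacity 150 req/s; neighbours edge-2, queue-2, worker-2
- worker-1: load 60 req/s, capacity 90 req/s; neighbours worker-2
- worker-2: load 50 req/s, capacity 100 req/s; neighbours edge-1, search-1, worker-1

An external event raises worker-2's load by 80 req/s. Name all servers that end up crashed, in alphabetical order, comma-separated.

Round 1 — worker-2 at 130 > 100. worker-2 crashes.
  worker-2 sheds 130 req/s to edge-1, search-1, worker-1: 43 each (1 lost).
    edge-1: 70+43 = 113 ≤ 160
    search-1: 80+43 = 123 ≤ 150
    worker-1: 60+43 = 103 > 90
Round 2 — worker-1 crashes.
  worker-1 sheds 103 req/s: no online neighbours, lost.
No further crashes.

worker-1, worker-2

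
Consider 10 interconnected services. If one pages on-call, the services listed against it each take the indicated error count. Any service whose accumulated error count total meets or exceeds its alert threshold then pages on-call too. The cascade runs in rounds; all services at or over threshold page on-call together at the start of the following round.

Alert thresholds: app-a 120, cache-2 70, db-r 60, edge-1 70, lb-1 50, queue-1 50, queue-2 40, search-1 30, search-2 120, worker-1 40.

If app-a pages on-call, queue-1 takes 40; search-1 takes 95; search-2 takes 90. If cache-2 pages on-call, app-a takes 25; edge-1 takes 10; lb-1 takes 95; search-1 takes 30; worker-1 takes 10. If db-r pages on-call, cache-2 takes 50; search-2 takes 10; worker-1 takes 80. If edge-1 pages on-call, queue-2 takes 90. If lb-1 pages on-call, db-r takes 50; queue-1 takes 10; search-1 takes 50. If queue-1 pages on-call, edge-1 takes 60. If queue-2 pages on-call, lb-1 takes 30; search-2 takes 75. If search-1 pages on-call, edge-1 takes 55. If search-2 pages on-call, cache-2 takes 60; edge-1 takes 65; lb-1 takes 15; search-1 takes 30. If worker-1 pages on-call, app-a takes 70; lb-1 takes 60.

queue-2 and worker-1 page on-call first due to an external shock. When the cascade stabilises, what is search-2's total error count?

75

Round 1 — queue-2, worker-1 page on-call (initial).
  app-a: +70 → 70 < 120
  lb-1: +30+60 → 90 ≥ 50
  search-2: +75 → 75 < 120
Round 2 — lb-1 pages on-call.
  db-r: +50 → 50 < 60
  queue-1: +10 → 10 < 50
  search-1: +50 → 50 ≥ 30
Round 3 — search-1 pages on-call.
  edge-1: +55 → 55 < 70
No further pages.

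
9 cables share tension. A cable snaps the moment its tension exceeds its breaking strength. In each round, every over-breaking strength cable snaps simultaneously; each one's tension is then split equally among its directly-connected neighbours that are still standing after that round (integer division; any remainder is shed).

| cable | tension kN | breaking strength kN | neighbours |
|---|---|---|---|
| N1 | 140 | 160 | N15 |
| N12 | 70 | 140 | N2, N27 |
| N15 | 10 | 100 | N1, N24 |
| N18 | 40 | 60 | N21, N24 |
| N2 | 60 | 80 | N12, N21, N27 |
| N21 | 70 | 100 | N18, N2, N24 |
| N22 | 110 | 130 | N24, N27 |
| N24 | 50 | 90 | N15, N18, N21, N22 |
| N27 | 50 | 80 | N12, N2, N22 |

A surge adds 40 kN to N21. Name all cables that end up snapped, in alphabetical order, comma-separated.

N12, N18, N2, N21, N22, N24, N27

Round 1 — N21 at 110 > 100. N21 snaps.
  N21 sheds 110 kN to N18, N2, N24: 36 each (2 lost).
    N18: 40+36 = 76 > 60
    N2: 60+36 = 96 > 80
    N24: 50+36 = 86 ≤ 90
Round 2 — N18, N2 snap.
  N18 sheds 76 kN to N24: 76 each.
    N24: 86+76 = 162 > 90
  N2 sheds 96 kN to N12, N27: 48 each.
    N12: 70+48 = 118 ≤ 140
    N27: 50+48 = 98 > 80
Round 3 — N24, N27 snap.
  N24 sheds 162 kN to N15, N22: 81 each.
    N15: 10+81 = 91 ≤ 100
    N22: 110+81 = 191 > 130
  N27 sheds 98 kN to N12, N22: 49 each.
    N12: 118+49 = 167 > 140
    N22: 191+49 = 240 > 130
Round 4 — N12, N22 snap.
  N12 sheds 167 kN: no online neighbours, lost.
  N22 sheds 240 kN: no online neighbours, lost.
No further breaks.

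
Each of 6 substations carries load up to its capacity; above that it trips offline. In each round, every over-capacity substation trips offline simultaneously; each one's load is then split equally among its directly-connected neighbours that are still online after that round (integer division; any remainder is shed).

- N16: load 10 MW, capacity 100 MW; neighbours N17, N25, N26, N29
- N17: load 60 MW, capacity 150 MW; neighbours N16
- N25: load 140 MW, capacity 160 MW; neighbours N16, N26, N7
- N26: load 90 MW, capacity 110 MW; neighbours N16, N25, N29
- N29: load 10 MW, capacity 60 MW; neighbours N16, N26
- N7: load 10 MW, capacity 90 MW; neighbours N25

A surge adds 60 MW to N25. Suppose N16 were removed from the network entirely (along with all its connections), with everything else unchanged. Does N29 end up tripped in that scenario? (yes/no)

yes

With N16 removed:
Round 1 — N25 at 200 > 160. N25 trips offline.
  N25 sheds 200 MW to N26, N7: 100 each.
    N26: 90+100 = 190 > 110
    N7: 10+100 = 110 > 90
Round 2 — N26, N7 trip offline.
  N26 sheds 190 MW to N29: 190 each.
    N29: 10+190 = 200 > 60
  N7 sheds 110 MW: no online neighbours, lost.
Round 3 — N29 trips offline.
  N29 sheds 200 MW: no online neighbours, lost.
No further trips.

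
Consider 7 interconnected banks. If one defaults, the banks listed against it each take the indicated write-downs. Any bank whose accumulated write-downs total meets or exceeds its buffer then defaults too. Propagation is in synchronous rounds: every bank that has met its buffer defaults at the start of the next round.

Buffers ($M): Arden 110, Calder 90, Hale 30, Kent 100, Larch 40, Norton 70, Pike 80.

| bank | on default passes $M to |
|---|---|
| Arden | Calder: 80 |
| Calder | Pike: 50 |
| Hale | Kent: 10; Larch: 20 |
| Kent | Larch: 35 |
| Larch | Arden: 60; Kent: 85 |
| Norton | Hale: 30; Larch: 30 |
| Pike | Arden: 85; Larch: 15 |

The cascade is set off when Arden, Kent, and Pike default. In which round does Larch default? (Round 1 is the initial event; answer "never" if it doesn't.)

2

Round 1 — Arden, Kent, Pike default (initial).
  Calder: +80 → 80 < 90
  Larch: +35+15 → 50 ≥ 40
Round 2 — Larch defaults.
No further defaults.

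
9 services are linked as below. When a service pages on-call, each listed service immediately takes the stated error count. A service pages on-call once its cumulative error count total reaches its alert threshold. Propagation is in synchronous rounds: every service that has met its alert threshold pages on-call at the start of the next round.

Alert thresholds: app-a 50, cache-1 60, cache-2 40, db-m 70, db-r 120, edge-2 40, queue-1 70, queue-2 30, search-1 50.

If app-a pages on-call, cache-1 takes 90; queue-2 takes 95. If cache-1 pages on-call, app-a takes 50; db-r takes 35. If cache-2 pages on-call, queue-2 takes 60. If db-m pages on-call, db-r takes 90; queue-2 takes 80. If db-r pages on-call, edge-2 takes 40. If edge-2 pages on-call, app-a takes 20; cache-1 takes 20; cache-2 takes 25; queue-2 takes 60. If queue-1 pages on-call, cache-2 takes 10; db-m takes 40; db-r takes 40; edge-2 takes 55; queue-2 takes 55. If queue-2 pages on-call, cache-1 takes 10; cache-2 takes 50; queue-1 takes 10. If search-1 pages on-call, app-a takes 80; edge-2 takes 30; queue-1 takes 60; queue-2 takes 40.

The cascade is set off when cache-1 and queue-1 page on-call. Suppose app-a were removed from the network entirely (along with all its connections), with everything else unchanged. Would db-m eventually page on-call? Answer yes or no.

no

With app-a removed:
Round 1 — cache-1, queue-1 page on-call (initial).
  cache-2: +10 → 10 < 40
  db-m: +40 → 40 < 70
  db-r: +35+40 → 75 < 120
  edge-2: +55 → 55 ≥ 40
  queue-2: +55 → 55 ≥ 30
Round 2 — edge-2, queue-2 page on-call.
  cache-2: +25+50 → 85 ≥ 40
Round 3 — cache-2 pages on-call.
No further pages.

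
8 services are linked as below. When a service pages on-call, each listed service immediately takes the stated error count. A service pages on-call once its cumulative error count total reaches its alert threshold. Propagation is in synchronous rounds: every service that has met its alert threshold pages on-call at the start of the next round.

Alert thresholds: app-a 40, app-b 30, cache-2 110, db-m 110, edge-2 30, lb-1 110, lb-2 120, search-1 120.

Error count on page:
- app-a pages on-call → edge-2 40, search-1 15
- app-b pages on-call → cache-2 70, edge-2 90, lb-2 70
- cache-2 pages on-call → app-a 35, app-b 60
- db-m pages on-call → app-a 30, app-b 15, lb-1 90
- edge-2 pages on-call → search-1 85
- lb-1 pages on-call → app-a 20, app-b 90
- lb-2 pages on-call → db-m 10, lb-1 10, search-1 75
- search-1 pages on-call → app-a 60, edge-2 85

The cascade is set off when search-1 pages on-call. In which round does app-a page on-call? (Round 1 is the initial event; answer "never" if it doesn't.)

2

Round 1 — search-1 pages on-call (initial).
  app-a: +60 → 60 ≥ 40
  edge-2: +85 → 85 ≥ 30
Round 2 — app-a, edge-2 page on-call.
No further pages.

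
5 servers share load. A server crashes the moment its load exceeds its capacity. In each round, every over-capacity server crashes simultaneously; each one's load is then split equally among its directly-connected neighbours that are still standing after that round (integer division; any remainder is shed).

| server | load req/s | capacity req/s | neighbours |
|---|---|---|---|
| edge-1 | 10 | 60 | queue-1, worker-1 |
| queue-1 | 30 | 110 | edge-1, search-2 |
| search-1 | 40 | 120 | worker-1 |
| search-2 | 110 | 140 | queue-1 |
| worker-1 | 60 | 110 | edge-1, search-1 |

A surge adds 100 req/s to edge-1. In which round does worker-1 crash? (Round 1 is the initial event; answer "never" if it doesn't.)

Round 1 — edge-1 at 110 > 60. edge-1 crashes.
  edge-1 sheds 110 req/s to queue-1, worker-1: 55 each.
    queue-1: 30+55 = 85 ≤ 110
    worker-1: 60+55 = 115 > 110
Round 2 — worker-1 crashes.
  worker-1 sheds 115 req/s to search-1: 115 each.
    search-1: 40+115 = 155 > 120
Round 3 — search-1 crashes.
  search-1 sheds 155 req/s: no online neighbours, lost.
No further crashes.

2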